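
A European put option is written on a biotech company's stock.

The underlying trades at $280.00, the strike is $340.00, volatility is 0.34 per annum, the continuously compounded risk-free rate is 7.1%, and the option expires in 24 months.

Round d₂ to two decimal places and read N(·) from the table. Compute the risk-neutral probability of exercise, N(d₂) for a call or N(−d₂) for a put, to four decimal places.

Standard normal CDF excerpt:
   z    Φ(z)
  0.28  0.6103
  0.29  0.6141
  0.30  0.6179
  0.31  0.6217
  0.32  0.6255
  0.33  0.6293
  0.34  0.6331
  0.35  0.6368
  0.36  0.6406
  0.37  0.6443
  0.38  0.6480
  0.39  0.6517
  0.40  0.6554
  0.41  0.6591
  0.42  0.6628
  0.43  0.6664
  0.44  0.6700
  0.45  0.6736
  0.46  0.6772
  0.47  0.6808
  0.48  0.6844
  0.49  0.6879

0.6368

T = 2;  σ√T = 0.4808
d₁ = [ln(280/340) + (0.071 + ½·0.34²)·2] / (σ√T) = (-0.1942 + 0.2576) / 0.4808 = 0.1319 → 0.13
d₂ = 0.1319 − 0.4808 = -0.3489 → -0.35
Risk-neutral Pr[S_T < K] = N(−d₂) = N(0.35) = 0.6368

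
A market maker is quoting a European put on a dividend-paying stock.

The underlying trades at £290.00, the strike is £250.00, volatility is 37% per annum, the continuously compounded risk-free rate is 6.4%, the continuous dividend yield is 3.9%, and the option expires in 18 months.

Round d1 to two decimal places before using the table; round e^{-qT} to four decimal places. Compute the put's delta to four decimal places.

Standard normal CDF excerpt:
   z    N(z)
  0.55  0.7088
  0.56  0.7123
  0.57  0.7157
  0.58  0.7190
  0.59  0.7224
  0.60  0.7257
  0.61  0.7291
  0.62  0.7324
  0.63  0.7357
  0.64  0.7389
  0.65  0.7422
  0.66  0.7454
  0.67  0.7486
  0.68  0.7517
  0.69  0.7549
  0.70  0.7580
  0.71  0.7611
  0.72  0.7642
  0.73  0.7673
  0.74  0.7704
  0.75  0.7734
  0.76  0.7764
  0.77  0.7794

σ√T = 0.37·√1.5 = 0.4532
d₁ = [ln(290/250) + (0.064 − 0.039 + 0.37²/2)·1.5] / 0.4532 = [0.1484 + 0.1402] / 0.4532 = 0.6369 ⇒ 0.64
N(d₁) = N(0.64) = 0.7389
Δ_put = e^(−qT)·(N(d₁) − 1) = 0.9432·(0.7389 − 1) = -0.2463

-0.2463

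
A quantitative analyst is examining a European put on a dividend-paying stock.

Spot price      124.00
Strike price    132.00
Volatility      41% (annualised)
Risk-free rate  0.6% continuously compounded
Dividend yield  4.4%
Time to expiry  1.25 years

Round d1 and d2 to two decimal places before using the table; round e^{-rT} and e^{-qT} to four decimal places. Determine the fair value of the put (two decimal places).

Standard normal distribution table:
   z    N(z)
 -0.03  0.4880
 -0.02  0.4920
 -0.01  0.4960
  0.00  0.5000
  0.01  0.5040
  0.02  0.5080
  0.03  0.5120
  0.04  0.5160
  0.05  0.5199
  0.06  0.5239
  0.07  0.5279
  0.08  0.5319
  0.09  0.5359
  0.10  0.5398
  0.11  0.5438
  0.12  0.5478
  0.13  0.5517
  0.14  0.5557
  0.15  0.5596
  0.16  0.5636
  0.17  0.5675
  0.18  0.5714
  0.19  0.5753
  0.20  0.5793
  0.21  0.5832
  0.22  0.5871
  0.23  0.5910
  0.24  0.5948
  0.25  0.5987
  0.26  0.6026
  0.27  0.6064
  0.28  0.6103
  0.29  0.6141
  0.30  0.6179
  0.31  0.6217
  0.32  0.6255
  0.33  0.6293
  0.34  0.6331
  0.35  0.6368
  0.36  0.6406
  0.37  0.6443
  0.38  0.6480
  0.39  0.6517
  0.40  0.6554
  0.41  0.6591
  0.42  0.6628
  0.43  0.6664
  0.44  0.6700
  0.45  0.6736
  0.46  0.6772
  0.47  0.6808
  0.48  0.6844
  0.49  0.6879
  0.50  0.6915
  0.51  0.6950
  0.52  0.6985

T = 1.25;  σ√T = 0.4584
ln(S/K) + (r − q + σ²/2)T = ln(124/132) + (0.006 − 0.044 + 0.41²/2)·1.25 = -0.0625 + 0.0576 = -0.0050
d₁ = -0.0050 / 0.4584 = -0.0108 which rounds to -0.01
d₂ = d₁ − σ√T = -0.0108 − 0.4584 = -0.4692 which rounds to -0.47
exp(−qT) = exp(−0.044·1.25) = 0.9465;  exp(−rT) = exp(−0.006·1.25) = 0.9925
N(−d₂) = N(0.47) = 0.6808;  N(−d₁) = N(0.01) = 0.5040
P = 132·0.9925·0.6808 − 124·0.9465·0.5040 = 89.1916 − 59.1525 = 30.0391

30.04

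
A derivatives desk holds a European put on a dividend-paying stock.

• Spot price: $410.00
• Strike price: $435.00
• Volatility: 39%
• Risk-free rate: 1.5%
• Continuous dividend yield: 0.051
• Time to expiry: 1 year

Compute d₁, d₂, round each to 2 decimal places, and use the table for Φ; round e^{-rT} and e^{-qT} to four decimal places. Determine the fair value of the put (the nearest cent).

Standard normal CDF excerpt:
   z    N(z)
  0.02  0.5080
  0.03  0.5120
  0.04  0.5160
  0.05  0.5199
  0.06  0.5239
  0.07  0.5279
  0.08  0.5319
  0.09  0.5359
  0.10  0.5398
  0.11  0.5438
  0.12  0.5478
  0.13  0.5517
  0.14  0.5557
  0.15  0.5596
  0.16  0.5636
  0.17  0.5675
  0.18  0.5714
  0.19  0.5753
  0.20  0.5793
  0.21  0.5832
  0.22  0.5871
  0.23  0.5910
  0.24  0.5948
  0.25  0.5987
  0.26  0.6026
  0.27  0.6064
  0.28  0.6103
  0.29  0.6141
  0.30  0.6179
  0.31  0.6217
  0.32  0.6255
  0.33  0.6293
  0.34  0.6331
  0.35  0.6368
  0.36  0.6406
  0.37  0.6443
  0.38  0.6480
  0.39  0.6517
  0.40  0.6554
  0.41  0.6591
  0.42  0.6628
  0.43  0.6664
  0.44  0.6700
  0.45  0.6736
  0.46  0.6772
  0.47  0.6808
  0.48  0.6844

$84.54

σ√T = 0.39·√1 = 0.3900
d₁ = [ln(410/435) + (0.015 − 0.051 + 0.39²/2)·1] / 0.3900 = [-0.0592 + 0.0401] / 0.3900 = -0.0491 → -0.05
d₂ = d₁ − σ√T = -0.0491 − 0.3900 = -0.4391 → -0.44
e^(−qT) = e^(−0.051·1) = 0.9503;  e^(−rT) = e^(−0.015·1) = 0.9851
N(−d₂) = N(0.44) = 0.6700;  N(−d₁) = N(0.05) = 0.5199
P = 435·0.9851·0.6700 − 410·0.9503·0.5199 = 287.1074 − 202.5650 = 84.5424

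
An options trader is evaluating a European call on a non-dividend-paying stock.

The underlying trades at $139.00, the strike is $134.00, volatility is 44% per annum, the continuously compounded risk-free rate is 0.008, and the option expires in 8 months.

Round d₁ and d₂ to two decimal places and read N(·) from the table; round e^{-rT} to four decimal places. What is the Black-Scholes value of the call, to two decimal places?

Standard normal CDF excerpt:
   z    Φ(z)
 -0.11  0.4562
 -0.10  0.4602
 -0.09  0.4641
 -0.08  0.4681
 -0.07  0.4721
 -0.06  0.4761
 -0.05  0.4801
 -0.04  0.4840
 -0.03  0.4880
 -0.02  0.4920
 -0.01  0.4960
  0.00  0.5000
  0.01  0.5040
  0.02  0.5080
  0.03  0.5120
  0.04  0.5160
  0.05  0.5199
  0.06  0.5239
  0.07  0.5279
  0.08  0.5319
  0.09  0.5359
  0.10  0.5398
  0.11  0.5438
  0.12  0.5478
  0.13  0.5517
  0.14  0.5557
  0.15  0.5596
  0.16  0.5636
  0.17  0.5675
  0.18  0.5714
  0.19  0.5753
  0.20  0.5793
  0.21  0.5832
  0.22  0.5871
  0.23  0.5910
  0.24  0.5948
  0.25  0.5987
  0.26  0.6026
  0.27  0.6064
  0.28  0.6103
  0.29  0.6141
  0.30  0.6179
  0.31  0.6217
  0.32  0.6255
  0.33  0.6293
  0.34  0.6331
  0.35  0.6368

T = 0.6667;  σ√T = 0.3593
d₁ = [ln(139/134) + (0.008 + ½·0.44²)·0.6667] / (σ√T) = (0.0366 + 0.0699) / 0.3593 = 0.2964 which rounds to 0.30
d₂ = 0.2964 − 0.3593 = -0.0628 which rounds to -0.06
exp(−rT) = exp(−0.008·0.6667) = 0.9947
C = 139·N(0.30) − 134·0.9947·N(-0.06) = 139·0.6179 − 134·0.9947·0.4761 = 85.8881 − 63.4593 = 22.4288

$22.43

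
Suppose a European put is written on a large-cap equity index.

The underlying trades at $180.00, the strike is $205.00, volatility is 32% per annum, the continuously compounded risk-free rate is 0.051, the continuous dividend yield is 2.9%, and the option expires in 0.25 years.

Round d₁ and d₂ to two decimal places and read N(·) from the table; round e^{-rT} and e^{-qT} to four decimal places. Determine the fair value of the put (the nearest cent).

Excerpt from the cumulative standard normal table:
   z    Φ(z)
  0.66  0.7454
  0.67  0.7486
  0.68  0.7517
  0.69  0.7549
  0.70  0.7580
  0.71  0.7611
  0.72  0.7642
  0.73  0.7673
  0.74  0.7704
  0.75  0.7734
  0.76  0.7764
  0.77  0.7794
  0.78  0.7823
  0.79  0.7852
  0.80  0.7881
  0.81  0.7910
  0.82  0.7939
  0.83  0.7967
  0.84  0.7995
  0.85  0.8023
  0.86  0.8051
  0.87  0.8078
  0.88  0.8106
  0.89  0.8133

$27.49

σ√T = 0.32 × 0.5000 = 0.1600
ln(S/K) + (r − q + σ²/2)T = ln(180/205) + (0.051 − 0.029 + 0.32²/2)·0.25 = -0.1301 + 0.0183 = -0.1118
d₁ = -0.1118 / 0.1600 = -0.6985 which rounds to -0.70
d₂ = d₁ − σ√T = -0.6985 − 0.1600 = -0.8585 which rounds to -0.86
e^(−qT) = e^(−0.029·0.25) = 0.9928;  e^(−rT) = e^(−0.051·0.25) = 0.9873
N(−d₂) = N(0.86) = 0.8051;  N(−d₁) = N(0.70) = 0.7580
P = 205·0.9873·0.8051 − 180·0.9928·0.7580 = 162.9494 − 135.4576 = 27.4918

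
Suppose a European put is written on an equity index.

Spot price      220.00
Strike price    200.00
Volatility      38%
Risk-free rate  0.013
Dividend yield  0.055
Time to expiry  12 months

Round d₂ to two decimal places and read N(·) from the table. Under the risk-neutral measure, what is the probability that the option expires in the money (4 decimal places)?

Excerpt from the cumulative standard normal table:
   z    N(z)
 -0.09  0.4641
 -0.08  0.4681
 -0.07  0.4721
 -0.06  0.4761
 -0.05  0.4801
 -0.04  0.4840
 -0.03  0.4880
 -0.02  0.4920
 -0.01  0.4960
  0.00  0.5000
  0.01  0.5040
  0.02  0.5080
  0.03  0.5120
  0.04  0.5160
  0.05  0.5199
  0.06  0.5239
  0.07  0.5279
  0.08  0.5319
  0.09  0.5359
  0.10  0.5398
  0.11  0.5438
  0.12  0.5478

0.5199

T = 1;  σ√T = 0.3800
d₁ = [ln(220/200) + (0.013 − 0.055 + 0.38²/2)·1] / 0.3800 = [0.0953 + 0.0302] / 0.3800 = 0.3303 → 0.33
d₂ = d₁ − σ√T = 0.3303 − 0.3800 = -0.0497 → -0.05
Risk-neutral Pr[S_T < K] = N(−d₂) = N(0.05) = 0.5199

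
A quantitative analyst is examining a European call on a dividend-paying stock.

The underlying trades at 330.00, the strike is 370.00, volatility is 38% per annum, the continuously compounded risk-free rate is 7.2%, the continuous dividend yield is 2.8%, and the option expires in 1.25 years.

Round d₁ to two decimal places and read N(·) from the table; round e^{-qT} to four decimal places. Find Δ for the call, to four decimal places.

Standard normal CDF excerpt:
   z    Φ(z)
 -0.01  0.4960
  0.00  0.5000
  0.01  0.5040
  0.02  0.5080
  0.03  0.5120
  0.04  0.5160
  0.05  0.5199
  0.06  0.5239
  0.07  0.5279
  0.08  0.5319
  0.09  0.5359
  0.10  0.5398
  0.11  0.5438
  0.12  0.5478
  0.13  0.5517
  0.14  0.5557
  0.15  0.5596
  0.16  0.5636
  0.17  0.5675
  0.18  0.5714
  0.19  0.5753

σ√T = 0.38 × 1.1180 = 0.4249
d₁ = [ln(330/370) + (0.072 − 0.028 + 0.38²/2)·1.25] / 0.4249 = [-0.1144 + 0.1452] / 0.4249 = 0.0726 ≈ 0.07
N(d₁) = N(0.07) = 0.5279
Δ_call = exp(−qT)·N(d₁) = 0.9656·0.5279 = 0.5097

0.5097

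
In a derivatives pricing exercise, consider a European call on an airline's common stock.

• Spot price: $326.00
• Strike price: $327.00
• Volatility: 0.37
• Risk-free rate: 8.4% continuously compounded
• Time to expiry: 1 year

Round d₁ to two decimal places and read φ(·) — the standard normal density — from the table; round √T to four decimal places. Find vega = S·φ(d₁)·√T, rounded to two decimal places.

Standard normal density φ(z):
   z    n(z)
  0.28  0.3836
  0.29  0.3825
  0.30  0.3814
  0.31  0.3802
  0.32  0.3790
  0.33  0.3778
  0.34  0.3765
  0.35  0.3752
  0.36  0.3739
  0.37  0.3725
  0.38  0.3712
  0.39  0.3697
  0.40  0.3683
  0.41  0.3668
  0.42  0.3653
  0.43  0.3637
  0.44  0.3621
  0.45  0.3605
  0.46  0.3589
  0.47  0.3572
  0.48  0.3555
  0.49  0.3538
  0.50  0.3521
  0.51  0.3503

120.07

σ√T = 0.37·√1 = 0.3700
d₁ = [ln(326/327) + (0.084 + ½·0.37²)·1] / (σ√T) = (-0.0031 + 0.1525) / 0.3700 = 0.4037 → 0.40
√T = √1 = 1.0000
φ(d₁) = φ(0.40) = 0.3683
vega = S·φ(d₁)·√T = 326·0.3683·1.0000 = 120.0658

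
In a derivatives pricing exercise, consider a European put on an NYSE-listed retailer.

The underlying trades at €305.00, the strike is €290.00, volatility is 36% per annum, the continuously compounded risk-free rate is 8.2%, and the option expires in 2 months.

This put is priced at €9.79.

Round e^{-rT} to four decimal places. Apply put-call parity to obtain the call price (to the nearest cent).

e^(−rT) = e^(−0.082·0.1667) = 0.9864
Put-call parity: C − P = S − K·e^(−rT) = 305 − 290·0.9864 = 305 − 286.0560 = 18.9440
C = P + (C − P) = 9.79 + (18.9440) = 28.7340

€28.73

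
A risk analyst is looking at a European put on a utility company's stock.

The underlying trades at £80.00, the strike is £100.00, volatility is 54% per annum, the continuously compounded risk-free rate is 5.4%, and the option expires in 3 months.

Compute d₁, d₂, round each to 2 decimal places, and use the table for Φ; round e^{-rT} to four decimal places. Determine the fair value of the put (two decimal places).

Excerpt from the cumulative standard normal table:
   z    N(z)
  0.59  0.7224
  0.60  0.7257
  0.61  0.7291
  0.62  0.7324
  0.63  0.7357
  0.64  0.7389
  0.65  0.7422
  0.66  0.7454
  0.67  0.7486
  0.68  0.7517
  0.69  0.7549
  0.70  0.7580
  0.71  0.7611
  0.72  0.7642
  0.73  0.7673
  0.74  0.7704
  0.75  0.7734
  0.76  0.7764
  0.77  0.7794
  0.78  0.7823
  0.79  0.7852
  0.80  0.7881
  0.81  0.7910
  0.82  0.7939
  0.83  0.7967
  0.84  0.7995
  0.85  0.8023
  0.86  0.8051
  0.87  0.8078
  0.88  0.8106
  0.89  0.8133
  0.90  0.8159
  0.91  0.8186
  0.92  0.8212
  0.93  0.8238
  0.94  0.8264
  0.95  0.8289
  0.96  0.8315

T = 0.25;  σ√T = 0.2700
d₁ = [ln(80/100) + (0.054 + 0.54²/2)·0.25] / 0.2700 = [-0.2231 + 0.0500] / 0.2700 = -0.6415 ≈ -0.64
d₂ = d₁ − σ√T = -0.6415 − 0.2700 = -0.9115 ≈ -0.91
e^(−rT) = e^(−0.054·0.25) = 0.9866
N(−d₂) = N(0.91) = 0.8186;  N(−d₁) = N(0.64) = 0.7389
P = 100·0.9866·0.8186 − 80·0.7389 = 80.7631 − 59.1120 = 21.6511

£21.65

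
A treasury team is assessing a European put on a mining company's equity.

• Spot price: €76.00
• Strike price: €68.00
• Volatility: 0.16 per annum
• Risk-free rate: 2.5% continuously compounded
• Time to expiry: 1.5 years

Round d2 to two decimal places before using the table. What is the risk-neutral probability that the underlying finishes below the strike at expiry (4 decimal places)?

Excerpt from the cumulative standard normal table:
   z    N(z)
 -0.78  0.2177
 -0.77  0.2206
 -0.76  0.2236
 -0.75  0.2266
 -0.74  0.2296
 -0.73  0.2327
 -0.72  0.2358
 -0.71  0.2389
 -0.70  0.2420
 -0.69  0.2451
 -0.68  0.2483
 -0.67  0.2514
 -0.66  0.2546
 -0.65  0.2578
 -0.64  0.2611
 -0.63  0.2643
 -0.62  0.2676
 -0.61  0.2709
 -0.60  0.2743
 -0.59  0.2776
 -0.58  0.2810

0.2546

σ√T = 0.16·√1.5 = 0.1960
d₁ = [ln(76/68) + (0.025 + 0.16²/2)·1.5] / 0.1960 = [0.1112 + 0.0567] / 0.1960 = 0.8569 which rounds to 0.86
d₂ = d₁ − σ√T = 0.8569 − 0.1960 = 0.6610 which rounds to 0.66
Risk-neutral Pr[S_T < K] = N(−d₂) = N(-0.66) = 0.2546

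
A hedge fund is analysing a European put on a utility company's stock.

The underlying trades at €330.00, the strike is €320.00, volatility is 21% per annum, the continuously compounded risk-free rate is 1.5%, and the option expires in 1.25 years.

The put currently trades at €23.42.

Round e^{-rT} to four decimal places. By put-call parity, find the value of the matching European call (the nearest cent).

€39.37

exp(−rT) = exp(−0.015·1.25) = 0.9814
Put-call parity: C − P = S − K·e^(−rT) = 330 − 320·0.9814 = 330 − 314.0480 = 15.9520
C = P + (C − P) = 23.42 + (15.9520) = 39.3720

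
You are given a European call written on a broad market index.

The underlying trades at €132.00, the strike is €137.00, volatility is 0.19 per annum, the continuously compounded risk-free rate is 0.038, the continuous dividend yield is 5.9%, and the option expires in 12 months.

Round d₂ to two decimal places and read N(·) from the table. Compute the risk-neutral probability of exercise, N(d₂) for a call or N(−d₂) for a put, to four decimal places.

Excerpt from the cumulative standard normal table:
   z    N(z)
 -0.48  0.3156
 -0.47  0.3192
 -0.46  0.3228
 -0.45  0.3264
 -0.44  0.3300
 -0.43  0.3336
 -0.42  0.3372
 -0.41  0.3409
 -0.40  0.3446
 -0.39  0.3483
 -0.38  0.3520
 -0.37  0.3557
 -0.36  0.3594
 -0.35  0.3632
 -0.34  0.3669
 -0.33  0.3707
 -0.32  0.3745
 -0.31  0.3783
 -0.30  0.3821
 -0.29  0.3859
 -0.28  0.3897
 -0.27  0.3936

T = 1;  σ√T = 0.1900
d₁ = [ln(132/137) + (0.038 − 0.059 + 0.19²/2)·1] / 0.1900 = [-0.0372 − 0.0029] / 0.1900 = -0.2112 → -0.21
d₂ = d₁ − σ√T = -0.2112 − 0.1900 = -0.4012 → -0.40
Pr(exercise) under Q = N(d₂) = 0.3446

0.3446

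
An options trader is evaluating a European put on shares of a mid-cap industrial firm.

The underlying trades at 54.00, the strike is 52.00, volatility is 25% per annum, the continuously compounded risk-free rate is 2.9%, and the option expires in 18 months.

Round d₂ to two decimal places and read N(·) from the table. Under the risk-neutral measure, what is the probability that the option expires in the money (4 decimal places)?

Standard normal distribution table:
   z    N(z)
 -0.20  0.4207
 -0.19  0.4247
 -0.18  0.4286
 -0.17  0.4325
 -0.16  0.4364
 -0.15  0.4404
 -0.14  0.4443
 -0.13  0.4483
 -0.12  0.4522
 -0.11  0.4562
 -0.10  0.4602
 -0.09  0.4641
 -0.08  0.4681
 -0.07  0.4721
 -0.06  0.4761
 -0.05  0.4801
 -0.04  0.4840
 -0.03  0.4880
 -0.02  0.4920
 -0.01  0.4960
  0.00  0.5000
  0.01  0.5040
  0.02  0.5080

σ√T = 0.25·√1.5 = 0.3062
d₁ = [ln(54/52) + (0.029 + ½·0.25²)·1.5] / (σ√T) = (0.0377 + 0.0904) / 0.3062 = 0.4184 → 0.42
d₂ = 0.4184 − 0.3062 = 0.1122 → 0.11
Risk-neutral Pr[S_T < K] = N(−d₂) = N(-0.11) = 0.4562

0.4562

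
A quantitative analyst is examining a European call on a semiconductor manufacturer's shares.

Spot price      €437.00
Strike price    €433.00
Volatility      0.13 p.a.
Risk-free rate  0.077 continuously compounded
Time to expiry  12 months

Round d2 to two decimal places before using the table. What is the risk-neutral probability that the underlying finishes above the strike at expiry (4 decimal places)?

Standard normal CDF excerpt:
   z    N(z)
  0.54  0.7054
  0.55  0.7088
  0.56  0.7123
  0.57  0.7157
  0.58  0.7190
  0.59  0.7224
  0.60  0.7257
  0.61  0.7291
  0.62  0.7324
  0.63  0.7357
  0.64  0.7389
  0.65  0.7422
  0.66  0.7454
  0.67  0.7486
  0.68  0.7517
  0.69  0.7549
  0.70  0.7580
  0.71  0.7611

0.7257

σ√T = 0.13·√1 = 0.1300
d₁ = [ln(437/433) + (0.077 + 0.13²/2)·1] / 0.1300 = [0.0092 + 0.0854] / 0.1300 = 0.7280 ≈ 0.73
d₂ = d₁ − σ√T = 0.7280 − 0.1300 = 0.5980 ≈ 0.60
Pr(exercise) under Q = N(d₂) = 0.7257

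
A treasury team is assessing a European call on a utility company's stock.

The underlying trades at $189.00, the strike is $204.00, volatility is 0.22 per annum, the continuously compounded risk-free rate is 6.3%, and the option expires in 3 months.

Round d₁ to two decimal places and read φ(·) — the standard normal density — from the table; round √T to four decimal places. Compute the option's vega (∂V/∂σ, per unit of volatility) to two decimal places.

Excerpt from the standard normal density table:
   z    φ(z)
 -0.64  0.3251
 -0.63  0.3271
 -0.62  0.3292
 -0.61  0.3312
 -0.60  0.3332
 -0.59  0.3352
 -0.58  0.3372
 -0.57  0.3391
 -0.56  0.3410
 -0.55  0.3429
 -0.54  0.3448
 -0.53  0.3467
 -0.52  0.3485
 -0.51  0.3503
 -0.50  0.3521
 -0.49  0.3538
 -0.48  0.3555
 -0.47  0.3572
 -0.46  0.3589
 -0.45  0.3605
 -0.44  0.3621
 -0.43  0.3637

33.27

σ√T = 0.22 × 0.5000 = 0.1100
ln(S/K) + (r + σ²/2)T = ln(189/204) + (0.063 + 0.22²/2)·0.25 = -0.0764 + 0.0218 = -0.0546
d₁ = -0.0546 / 0.1100 = -0.4961 → -0.50
√T = √0.25 = 0.5000
φ(d₁) = φ(-0.50) = 0.3521
vega = S·φ(d₁)·√T = 189·0.3521·0.5000 = 33.2735
(Vega is the same for a European call and put with the same parameters.)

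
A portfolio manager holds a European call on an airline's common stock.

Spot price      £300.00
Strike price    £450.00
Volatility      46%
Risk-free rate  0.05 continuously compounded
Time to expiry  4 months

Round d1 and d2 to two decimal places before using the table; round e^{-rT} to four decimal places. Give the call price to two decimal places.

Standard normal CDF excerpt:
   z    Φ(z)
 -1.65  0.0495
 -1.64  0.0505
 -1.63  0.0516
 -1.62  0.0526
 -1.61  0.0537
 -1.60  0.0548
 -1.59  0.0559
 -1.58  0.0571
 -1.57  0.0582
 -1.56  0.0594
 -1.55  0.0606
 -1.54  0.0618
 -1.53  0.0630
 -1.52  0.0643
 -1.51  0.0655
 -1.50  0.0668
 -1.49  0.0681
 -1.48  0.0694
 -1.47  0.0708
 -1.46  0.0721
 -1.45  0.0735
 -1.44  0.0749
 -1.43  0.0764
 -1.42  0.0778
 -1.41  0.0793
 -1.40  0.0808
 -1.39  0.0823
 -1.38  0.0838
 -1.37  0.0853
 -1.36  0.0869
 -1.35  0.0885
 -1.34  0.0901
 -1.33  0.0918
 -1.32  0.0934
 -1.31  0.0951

£3.29

T = 0.3333;  σ√T = 0.2656
d₁ = [ln(300/450) + (0.05 + ½·0.46²)·0.3333] / (σ√T) = (-0.4055 + 0.0519) / 0.2656 = -1.3312 → -1.33
d₂ = -1.3312 − 0.2656 = -1.5967 → -1.60
e^(−rT) = e^(−0.05·0.3333) = 0.9835
N(d₁) = N(-1.33) = 0.0918;  N(d₂) = N(-1.60) = 0.0548
C = 300·0.0918 − 450·0.9835·0.0548 = 27.5400 − 24.2531 = 3.2869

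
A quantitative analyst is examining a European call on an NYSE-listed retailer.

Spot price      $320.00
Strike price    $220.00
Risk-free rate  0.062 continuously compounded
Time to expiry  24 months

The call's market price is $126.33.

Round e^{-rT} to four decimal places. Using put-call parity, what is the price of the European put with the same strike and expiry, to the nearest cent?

$0.68

exp(−rT) = exp(−0.062·2) = 0.8834
Put-call parity: C − P = S − K·e^(−rT) = 320 − 220·0.8834 = 320 − 194.3480 = 125.6520
P = C − (C − P) = 126.33 − (125.6520) = 0.6780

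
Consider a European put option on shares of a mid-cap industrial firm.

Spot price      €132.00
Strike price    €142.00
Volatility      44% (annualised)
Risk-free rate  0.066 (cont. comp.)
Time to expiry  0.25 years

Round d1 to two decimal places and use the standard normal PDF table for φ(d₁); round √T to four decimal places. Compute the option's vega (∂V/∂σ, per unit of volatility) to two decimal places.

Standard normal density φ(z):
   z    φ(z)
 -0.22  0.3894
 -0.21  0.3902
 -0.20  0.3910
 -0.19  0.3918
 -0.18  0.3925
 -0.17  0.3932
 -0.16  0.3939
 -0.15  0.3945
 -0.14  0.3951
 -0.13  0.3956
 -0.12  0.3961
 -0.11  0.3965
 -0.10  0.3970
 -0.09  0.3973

T = 0.25;  σ√T = 0.2200
d₁ = [ln(132/142) + (0.066 + ½·0.44²)·0.25] / (σ√T) = (-0.0730 + 0.0407) / 0.2200 = -0.1469 which rounds to -0.15
√T = √0.25 = 0.5000
φ(d₁) = φ(-0.15) = 0.3945
vega = S·φ(d₁)·√T = 132·0.3945·0.5000 = 26.0370
(Call and put vega coincide under Black-Scholes.)

26.04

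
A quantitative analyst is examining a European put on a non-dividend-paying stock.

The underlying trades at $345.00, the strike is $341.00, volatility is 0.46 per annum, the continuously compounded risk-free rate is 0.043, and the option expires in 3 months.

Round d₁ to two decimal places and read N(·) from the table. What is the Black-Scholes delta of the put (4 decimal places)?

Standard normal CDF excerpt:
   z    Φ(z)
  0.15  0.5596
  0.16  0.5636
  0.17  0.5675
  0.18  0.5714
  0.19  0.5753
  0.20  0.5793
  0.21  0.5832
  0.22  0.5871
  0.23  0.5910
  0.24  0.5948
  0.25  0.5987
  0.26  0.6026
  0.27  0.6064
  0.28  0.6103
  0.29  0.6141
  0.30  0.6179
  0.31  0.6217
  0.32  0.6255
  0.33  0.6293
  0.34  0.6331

σ√T = 0.46·√0.25 = 0.2300
d₁ = [ln(345/341) + (0.043 + 0.46²/2)·0.25] / 0.2300 = [0.0117 + 0.0372] / 0.2300 = 0.2124 → 0.21
N(d₁) = N(0.21) = 0.5832
Δ_put = N(d₁) − 1 = 0.5832 − 1 = -0.4168

-0.4168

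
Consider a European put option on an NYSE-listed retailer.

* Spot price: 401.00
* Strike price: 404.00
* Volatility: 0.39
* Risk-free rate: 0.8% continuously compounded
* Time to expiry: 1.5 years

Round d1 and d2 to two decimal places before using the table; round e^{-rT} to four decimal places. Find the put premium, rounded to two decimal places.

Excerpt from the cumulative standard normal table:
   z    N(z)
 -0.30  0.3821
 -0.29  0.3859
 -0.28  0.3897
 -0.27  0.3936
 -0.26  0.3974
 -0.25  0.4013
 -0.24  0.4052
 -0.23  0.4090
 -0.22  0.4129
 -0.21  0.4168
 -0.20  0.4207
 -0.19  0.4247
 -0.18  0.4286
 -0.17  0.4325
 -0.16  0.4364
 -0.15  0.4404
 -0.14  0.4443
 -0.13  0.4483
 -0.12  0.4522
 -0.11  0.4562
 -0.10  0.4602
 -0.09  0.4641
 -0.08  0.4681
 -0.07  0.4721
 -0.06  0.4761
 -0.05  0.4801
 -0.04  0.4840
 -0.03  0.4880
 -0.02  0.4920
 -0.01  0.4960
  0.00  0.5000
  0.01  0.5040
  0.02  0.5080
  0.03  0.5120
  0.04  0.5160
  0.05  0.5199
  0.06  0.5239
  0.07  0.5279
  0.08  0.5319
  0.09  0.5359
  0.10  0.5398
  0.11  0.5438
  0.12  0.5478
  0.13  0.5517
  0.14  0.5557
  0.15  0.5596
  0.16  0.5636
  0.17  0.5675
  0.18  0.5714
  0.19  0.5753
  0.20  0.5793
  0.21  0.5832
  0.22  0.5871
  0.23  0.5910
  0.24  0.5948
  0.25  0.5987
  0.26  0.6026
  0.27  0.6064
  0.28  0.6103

75.00

T = 1.5;  σ√T = 0.4777
ln(S/K) + (r + σ²/2)T = ln(401/404) + (0.008 + 0.39²/2)·1.5 = -0.0075 + 0.1261 = 0.1186
d₁ = 0.1186 / 0.4777 = 0.2483 → 0.25
d₂ = d₁ − σ√T = 0.2483 − 0.4777 = -0.2293 → -0.23
exp(−rT) = exp(−0.008·1.5) = 0.9881
P = 404·0.9881·N(0.23) − 401·N(-0.25) = 404·0.9881·0.5910 − 401·0.4013 = 235.9227 − 160.9213 = 75.0014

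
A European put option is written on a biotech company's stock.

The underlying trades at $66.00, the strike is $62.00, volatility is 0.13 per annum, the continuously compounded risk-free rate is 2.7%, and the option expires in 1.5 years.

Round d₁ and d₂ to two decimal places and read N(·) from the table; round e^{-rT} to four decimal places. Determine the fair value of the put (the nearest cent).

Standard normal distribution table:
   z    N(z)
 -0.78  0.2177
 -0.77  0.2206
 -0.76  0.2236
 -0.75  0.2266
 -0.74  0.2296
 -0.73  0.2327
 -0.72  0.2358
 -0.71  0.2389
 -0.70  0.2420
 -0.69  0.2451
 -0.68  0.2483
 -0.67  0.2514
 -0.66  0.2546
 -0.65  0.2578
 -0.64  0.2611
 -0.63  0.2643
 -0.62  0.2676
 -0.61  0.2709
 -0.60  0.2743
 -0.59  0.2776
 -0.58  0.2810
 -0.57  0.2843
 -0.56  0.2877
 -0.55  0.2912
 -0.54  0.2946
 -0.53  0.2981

$1.57

T = 1.5;  σ√T = 0.1592
d₁ = [ln(66/62) + (0.027 + 0.13²/2)·1.5] / 0.1592 = [0.0625 + 0.0532] / 0.1592 = 0.7267 which rounds to 0.73
d₂ = d₁ − σ√T = 0.7267 − 0.1592 = 0.5674 which rounds to 0.57
e^(−rT) = e^(−0.027·1.5) = 0.9603
P = 62·0.9603·N(-0.57) − 66·N(-0.73) = 62·0.9603·0.2843 − 66·0.2327 = 16.9268 − 15.3582 = 1.5686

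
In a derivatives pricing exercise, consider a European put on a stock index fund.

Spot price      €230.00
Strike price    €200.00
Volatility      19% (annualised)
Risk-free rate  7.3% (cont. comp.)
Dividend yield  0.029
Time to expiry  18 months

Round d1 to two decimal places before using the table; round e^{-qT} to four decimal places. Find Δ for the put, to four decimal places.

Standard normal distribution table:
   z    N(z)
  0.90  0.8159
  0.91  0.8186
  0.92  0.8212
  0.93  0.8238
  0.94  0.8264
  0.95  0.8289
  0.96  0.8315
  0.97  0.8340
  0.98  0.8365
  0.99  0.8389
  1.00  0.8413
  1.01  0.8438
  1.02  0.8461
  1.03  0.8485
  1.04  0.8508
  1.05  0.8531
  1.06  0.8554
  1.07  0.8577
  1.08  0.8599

σ√T = 0.19·√1.5 = 0.2327
ln(S/K) + (r − q + σ²/2)T = ln(230/200) + (0.073 − 0.029 + 0.19²/2)·1.5 = 0.1398 + 0.0931 = 0.2328
d₁ = 0.2328 / 0.2327 = 1.0006 ≈ 1.00
N(d₁) = N(1.00) = 0.8413
Δ_put = exp(−qT)·(N(d₁) − 1) = 0.9574·(0.8413 − 1) = -0.1519

-0.1519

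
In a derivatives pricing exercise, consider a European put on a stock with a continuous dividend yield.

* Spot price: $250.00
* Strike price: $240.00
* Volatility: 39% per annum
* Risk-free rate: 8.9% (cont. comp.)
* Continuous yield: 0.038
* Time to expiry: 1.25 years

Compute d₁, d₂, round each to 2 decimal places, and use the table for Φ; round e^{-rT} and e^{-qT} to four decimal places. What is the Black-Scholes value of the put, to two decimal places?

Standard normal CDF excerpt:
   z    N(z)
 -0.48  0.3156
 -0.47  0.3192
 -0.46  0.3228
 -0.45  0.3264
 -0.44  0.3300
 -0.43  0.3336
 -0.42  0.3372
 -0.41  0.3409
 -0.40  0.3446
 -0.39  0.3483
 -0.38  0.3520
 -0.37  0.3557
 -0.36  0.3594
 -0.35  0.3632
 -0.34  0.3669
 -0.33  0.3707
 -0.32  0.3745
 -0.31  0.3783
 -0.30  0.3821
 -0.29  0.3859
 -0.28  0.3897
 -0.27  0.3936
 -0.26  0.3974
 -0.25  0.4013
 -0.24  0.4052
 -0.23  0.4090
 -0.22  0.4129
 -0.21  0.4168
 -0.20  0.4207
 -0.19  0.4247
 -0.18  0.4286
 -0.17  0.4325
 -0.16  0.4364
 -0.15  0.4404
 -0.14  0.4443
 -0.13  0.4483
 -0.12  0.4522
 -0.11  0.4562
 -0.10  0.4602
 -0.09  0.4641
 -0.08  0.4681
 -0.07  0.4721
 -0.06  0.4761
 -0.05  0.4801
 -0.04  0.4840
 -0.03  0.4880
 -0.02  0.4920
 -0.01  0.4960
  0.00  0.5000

T = 1.25;  σ√T = 0.4360
d₁ = [ln(250/240) + (0.089 − 0.038 + 0.39²/2)·1.25] / 0.4360 = [0.0408 + 0.1588] / 0.4360 = 0.4578 which rounds to 0.46
d₂ = d₁ − σ√T = 0.4578 − 0.4360 = 0.0218 which rounds to 0.02
exp(−qT) = exp(−0.038·1.25) = 0.9536;  exp(−rT) = exp(−0.089·1.25) = 0.8947
N(−d₂) = N(-0.02) = 0.4920;  N(−d₁) = N(-0.46) = 0.3228
P = 240·0.8947·0.4920 − 250·0.9536·0.3228 = 105.6462 − 76.9555 = 28.6907

$28.69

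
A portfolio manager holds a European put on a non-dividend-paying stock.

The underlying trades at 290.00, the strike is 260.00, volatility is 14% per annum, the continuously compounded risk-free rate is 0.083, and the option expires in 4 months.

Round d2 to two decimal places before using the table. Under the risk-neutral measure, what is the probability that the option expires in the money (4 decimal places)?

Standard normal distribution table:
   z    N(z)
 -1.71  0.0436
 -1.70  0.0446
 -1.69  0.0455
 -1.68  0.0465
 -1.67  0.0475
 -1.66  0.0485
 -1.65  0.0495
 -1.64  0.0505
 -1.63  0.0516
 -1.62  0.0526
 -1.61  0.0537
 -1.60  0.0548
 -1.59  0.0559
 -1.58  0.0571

σ√T = 0.14 × 0.5774 = 0.0808
d₁ = [ln(290/260) + (0.083 + 0.14²/2)·0.3333] / 0.0808 = [0.1092 + 0.0309] / 0.0808 = 1.7337 ≈ 1.73
d₂ = d₁ − σ√T = 1.7337 − 0.0808 = 1.6529 ≈ 1.65
Pr(exercise) under Q = N(−d₂) = N(-1.65) = 0.0495

0.0495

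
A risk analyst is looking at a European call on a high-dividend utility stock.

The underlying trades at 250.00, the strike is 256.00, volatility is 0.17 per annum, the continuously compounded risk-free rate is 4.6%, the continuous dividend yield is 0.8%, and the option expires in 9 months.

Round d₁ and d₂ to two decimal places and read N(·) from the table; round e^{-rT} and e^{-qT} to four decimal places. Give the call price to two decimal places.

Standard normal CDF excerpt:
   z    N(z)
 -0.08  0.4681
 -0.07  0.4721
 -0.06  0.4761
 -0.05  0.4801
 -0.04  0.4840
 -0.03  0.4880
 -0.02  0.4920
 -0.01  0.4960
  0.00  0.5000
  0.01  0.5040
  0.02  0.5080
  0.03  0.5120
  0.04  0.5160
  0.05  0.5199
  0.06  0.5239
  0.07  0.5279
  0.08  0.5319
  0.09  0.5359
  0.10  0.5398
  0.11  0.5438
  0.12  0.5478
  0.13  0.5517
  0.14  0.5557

15.43

T = 0.75;  σ√T = 0.1472
d₁ = [ln(250/256) + (0.046 − 0.008 + 0.17²/2)·0.75] / 0.1472 = [-0.0237 + 0.0393] / 0.1472 = 0.1061 ⇒ 0.11
d₂ = d₁ − σ√T = 0.1061 − 0.1472 = -0.0411 ⇒ -0.04
exp(−qT) = exp(−0.008·0.75) = 0.9940;  exp(−rT) = exp(−0.046·0.75) = 0.9661
N(d₁) = N(0.11) = 0.5438;  N(d₂) = N(-0.04) = 0.4840
C = 250·0.9940·0.5438 − 256·0.9661·0.4840 = 135.1343 − 119.7037 = 15.4306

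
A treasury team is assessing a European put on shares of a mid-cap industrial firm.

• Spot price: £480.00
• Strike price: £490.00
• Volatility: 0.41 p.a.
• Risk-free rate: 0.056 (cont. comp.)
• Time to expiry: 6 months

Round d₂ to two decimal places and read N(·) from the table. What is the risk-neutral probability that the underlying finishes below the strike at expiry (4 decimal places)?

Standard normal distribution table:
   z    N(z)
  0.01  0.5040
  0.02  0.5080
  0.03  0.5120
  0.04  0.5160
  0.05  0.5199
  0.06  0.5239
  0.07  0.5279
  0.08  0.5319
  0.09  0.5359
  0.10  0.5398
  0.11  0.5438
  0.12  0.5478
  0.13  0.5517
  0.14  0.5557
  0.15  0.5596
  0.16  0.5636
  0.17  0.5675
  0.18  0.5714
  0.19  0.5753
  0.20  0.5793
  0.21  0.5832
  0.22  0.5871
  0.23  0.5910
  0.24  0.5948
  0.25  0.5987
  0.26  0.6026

T = 0.5;  σ√T = 0.2899
ln(S/K) + (r + σ²/2)T = ln(480/490) + (0.056 + 0.41²/2)·0.5 = -0.0206 + 0.0700 = 0.0494
d₁ = 0.0494 / 0.2899 = 0.1704 → 0.17
d₂ = d₁ − σ√T = 0.1704 − 0.2899 = -0.1195 → -0.12
Risk-neutral Pr[S_T < K] = N(−d₂) = N(0.12) = 0.5478

0.5478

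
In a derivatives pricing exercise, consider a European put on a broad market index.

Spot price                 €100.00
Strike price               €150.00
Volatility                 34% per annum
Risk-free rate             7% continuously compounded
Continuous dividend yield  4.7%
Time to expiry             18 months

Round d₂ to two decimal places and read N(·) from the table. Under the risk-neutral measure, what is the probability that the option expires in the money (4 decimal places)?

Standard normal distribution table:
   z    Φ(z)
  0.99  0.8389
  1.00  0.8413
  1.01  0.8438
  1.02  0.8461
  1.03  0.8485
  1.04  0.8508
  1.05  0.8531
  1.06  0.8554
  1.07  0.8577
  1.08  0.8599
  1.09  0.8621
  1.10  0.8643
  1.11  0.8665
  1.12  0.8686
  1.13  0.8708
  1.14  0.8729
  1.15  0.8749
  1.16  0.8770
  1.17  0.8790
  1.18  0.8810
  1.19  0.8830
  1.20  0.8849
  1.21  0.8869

T = 1.5;  σ√T = 0.4164
d₁ = [ln(100/150) + (0.07 − 0.047 + 0.34²/2)·1.5] / 0.4164 = [-0.4055 + 0.1212] / 0.4164 = -0.6827 which rounds to -0.68
d₂ = d₁ − σ√T = -0.6827 − 0.4164 = -1.0991 which rounds to -1.10
Risk-neutral Pr[S_T < K] = N(−d₂) = N(1.10) = 0.8643

0.8643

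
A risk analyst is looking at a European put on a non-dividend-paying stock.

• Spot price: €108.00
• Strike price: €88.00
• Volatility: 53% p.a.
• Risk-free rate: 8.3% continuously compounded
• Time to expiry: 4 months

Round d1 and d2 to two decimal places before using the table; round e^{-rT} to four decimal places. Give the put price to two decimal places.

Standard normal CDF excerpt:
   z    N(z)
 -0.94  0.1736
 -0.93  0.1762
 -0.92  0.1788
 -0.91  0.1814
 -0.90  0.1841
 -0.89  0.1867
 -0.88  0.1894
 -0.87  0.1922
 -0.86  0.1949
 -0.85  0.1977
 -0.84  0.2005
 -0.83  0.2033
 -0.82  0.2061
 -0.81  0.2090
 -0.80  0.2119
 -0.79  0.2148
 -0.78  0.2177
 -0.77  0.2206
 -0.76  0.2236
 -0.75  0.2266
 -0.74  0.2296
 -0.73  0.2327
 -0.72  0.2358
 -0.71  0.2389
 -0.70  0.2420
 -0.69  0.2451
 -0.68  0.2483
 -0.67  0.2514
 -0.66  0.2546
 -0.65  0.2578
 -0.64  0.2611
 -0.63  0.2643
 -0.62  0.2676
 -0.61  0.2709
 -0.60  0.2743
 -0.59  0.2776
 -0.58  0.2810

€3.60

σ√T = 0.53·√0.3333 = 0.3060
d₁ = [ln(108/88) + (0.083 + ½·0.53²)·0.3333] / (σ√T) = (0.2048 + 0.0745) / 0.3060 = 0.9127 → 0.91
d₂ = 0.9127 − 0.3060 = 0.6067 → 0.61
exp(−rT) = exp(−0.083·0.3333) = 0.9727
N(−d₂) = N(-0.61) = 0.2709;  N(−d₁) = N(-0.91) = 0.1814
P = 88·0.9727·0.2709 − 108·0.1814 = 23.1884 − 19.5912 = 3.5972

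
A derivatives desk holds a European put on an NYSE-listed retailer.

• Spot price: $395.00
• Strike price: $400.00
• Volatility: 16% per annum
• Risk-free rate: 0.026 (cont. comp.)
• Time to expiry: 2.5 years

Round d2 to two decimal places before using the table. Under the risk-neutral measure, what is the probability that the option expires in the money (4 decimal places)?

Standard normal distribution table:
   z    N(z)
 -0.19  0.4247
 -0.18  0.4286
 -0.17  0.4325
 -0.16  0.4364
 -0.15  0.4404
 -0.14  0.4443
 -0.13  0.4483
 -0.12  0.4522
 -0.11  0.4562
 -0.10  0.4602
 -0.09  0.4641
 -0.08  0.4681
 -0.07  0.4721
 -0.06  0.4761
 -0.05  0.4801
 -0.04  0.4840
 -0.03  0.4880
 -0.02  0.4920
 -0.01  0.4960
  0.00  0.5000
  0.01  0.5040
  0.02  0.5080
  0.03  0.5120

0.4681

T = 2.5;  σ√T = 0.2530
ln(S/K) + (r + σ²/2)T = ln(395/400) + (0.026 + 0.16²/2)·2.5 = -0.0126 + 0.0970 = 0.0844
d₁ = 0.0844 / 0.2530 = 0.3337 ≈ 0.33
d₂ = d₁ − σ√T = 0.3337 − 0.2530 = 0.0807 ≈ 0.08
Risk-neutral Pr[S_T < K] = N(−d₂) = N(-0.08) = 0.4681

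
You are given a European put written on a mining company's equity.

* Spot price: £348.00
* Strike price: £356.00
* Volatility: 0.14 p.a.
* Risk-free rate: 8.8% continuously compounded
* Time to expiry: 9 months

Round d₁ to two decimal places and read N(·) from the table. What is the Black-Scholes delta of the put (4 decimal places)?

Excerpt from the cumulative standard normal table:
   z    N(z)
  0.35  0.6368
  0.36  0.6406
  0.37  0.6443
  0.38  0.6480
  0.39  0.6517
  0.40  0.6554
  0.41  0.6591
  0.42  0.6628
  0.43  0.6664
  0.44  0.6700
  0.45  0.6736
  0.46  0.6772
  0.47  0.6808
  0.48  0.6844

-0.3372

σ√T = 0.14 × 0.8660 = 0.1212
d₁ = [ln(348/356) + (0.088 + ½·0.14²)·0.75] / (σ√T) = (-0.0227 + 0.0733) / 0.1212 = 0.4175 → 0.42
N(d₁) = N(0.42) = 0.6628
Δ_put = N(d₁) − 1 = 0.6628 − 1 = -0.3372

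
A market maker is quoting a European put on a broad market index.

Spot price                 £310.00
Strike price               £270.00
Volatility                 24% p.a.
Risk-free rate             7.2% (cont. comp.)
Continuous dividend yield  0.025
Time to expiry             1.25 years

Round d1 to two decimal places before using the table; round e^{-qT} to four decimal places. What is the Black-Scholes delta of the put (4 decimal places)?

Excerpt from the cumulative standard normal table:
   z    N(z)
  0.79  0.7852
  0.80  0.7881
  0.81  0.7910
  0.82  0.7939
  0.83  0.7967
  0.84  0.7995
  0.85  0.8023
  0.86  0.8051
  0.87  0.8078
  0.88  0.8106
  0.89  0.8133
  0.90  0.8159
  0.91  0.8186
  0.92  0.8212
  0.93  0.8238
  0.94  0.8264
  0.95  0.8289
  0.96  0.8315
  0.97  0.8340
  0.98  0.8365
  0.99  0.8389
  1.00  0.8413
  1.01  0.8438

-0.1863

σ√T = 0.24·√1.25 = 0.2683
d₁ = [ln(310/270) + (0.072 − 0.025 + 0.24²/2)·1.25] / 0.2683 = [0.1382 + 0.0947] / 0.2683 = 0.8680 which rounds to 0.87
N(d₁) = N(0.87) = 0.8078
Δ_put = e^(−qT)·(N(d₁) − 1) = 0.9692·(0.8078 − 1) = -0.1863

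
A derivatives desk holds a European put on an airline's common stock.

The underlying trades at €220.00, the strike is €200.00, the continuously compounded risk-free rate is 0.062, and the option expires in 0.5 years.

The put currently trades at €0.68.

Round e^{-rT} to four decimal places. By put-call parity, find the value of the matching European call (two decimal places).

e^(−rT) = e^(−0.062·0.5) = 0.9695
Put-call parity: C − P = S − K·e^(−rT) = 220 − 200·0.9695 = 220 − 193.9000 = 26.1000
C = P + (C − P) = 0.68 + (26.1000) = 26.7800

€26.78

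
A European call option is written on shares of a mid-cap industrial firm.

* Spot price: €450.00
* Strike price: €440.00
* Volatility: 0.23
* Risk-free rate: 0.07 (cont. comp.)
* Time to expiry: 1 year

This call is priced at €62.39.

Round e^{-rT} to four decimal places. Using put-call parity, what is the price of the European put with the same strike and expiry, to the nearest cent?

e^(−rT) = e^(−0.07·1) = 0.9324
Put-call parity: C − P = S − K·e^(−rT) = 450 − 440·0.9324 = 450 − 410.2560 = 39.7440
P = C − (C − P) = 62.39 − (39.7440) = 22.6460

€22.65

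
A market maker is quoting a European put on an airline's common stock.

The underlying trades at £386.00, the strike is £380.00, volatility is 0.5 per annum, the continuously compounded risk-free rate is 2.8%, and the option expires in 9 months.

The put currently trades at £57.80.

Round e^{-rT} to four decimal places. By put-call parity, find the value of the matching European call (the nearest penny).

£71.70

e^(−rT) = e^(−0.028·0.75) = 0.9792
Put-call parity: C − P = S − K·e^(−rT) = 386 − 380·0.9792 = 386 − 372.0960 = 13.9040
C = P + (C − P) = 57.80 + (13.9040) = 71.7040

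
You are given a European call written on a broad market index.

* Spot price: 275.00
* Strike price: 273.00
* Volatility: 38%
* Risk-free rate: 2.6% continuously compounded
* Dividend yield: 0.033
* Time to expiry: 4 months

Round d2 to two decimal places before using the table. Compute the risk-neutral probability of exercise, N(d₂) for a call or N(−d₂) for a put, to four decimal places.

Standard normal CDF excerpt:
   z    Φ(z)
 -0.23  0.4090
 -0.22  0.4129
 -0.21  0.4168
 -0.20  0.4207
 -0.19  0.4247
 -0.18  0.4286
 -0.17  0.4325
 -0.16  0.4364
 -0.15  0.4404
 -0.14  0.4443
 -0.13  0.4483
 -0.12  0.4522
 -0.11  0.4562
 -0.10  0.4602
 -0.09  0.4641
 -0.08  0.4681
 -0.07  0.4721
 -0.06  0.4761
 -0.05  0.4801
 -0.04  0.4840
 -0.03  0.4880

σ√T = 0.38·√0.3333 = 0.2194
d₁ = [ln(275/273) + (0.026 − 0.033 + 0.38²/2)·0.3333] / 0.2194 = [0.0073 + 0.0217] / 0.2194 = 0.1323 ⇒ 0.13
d₂ = d₁ − σ√T = 0.1323 − 0.2194 = -0.0871 ⇒ -0.09
Risk-neutral Pr[S_T > K] = N(d₂) = N(-0.09) = 0.4641

0.4641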